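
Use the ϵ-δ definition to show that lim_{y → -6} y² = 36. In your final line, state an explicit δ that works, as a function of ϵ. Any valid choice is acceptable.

Fix ϵ > 0. We seek δ > 0 with 0 < |y + 6| < δ ⇒ |y² − 36| < ϵ.
Factor: y² − 36 = (y + 6)(y - 6), so |y² − 36| = |y + 6|·|y - 6|.
Impose δ ≤ 2 so that |y| < 8; then |y - 6| ≤ 14.
Hence |y² − 36| ≤ 14|y + 6|, which is < ϵ once |y + 6| < ϵ/14.
Take δ = min(2, ϵ/14). If 0 < |y + 6| < δ then both bounds hold and |y² − 36| ≤ 14|y + 6| < 14·(ϵ/14) = ϵ.

δ = min(2, ϵ/14)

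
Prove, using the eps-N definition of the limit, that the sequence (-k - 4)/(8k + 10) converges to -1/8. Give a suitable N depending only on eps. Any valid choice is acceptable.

Fix eps > 0. For k ≥ 1, |(-k - 4)/(8k + 10) + 1/8| = |-22|/(8(8k + 10)) = 22/(8(8k + 10)).
Since 8k + 10 ≥ 8k for k ≥ 1, this is ≤ 22/(8·8k) = (11/32)/k.
So |(-k - 4)/(8k + 10) + 1/8| < eps whenever k > (11/32)/eps.
Take N = (11/32)/eps. If k > N then |(-k - 4)/(8k + 10) + 1/8| ≤ (11/32)/k < eps.

N = (11/32)/eps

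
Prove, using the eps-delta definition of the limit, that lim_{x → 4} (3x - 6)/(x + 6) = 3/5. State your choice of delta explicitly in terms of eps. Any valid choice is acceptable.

delta = min(5, (25/12)eps)

Fix eps > 0. We want delta > 0 with 0 < |x − 4| < delta ⇒ |(3x - 6)/(x + 6) − (3/5)| < eps.
Combining over a common denominator, (3x - 6)/(x + 6) − (3/5) = [(3x - 6)·10 − 6·(x + 6)] / [10·(x + 6)] = 24(x − 4) / (10(x + 6)).
So |(3x - 6)/(x + 6) − (3/5)| = 24|x − 4| / (10·|x + 6|).
Restrict delta ≤ 5. Then |x − 4| < 5 gives |x + 6| = |(x − 4) + 10| ≥ 10 − 5 = 5.
Hence |(3x - 6)/(x + 6) − (3/5)| < 24|x − 4|/(10·5) = (12/25)|x − 4|, which is < eps once |x − 4| < (25/12)eps.
Take delta = min(5, (25/12)eps). Then 0 < |x − 4| < delta forces both bounds, so |(3x - 6)/(x + 6) − (3/5)| < eps.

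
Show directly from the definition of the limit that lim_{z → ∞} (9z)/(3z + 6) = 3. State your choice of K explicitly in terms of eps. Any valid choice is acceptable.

K = 6/eps

Let eps > 0 be given. We seek K > 0 such that z > K implies |(9z)/(3z + 6) − 3| < eps.
(9z)/(3z + 6) − 3 = (3(9z) − 9(3z + 6)) / (3(3z + 6)) = -54/(3(3z + 6)).
For z > 0 we have 3z + 6 > 3z, so |(9z)/(3z + 6) − 3| = 54/(3(3z + 6)) < 54/(3·3z) = 6/z.
Thus |(9z)/(3z + 6) − 3| < eps whenever z > 6/eps.
Take K = 6/eps. If z > K then |(9z)/(3z + 6) − 3| < 6/z < eps.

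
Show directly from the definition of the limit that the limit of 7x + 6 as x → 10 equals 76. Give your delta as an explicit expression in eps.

delta = eps/7

Let eps > 0. We need delta > 0 so that 0 < |x − 10| < delta implies |(7x + 6) − 76| < eps.
|(7x + 6) − 76| = |7x - 70| = 7|x − 10|.
So 7|x − 10| < eps exactly when |x − 10| < eps/7.
Take delta = eps/7. If 0 < |x − 10| < delta then |(7x + 6) − 76| = 7|x − 10| < 7·(eps/7) = eps.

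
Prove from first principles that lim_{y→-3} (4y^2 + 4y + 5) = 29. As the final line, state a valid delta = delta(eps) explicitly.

delta = min(2, eps/28)

Suppose eps > 0. We want delta > 0 such that 0 < |y + 3| < delta implies |(4y^2 + 4y + 5) − 29| < eps.
(4y^2 + 4y + 5) − 29 = 4y^2 + 4y - 24 = (y + 3)(4y - 8).
So |(4y^2 + 4y + 5) − 29| = |y + 3|·|4y - 8|.
Assume first that |y + 3| < 2, so |y| < 5. Then |4y - 8| ≤ 4·5 + 8 = 28.
Hence |(4y^2 + 4y + 5) − 29| ≤ 28|y + 3| < eps provided |y + 3| < eps/28.
Choosing delta = min(2, eps/28) ensures both conditions, hence |(4y^2 + 4y + 5) − 29| < eps.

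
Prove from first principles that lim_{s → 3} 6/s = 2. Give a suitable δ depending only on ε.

δ = min(3/2, (3/4)ε)

Suppose ε > 0. We seek δ > 0 such that 0 < |s − 3| < δ implies |6/s − 2| < ε.
|6/s − 2| = 6·|3 − s|/(3·|s|) = 6|s − 3|/(3|s|).
Restrict δ ≤ 3/2. Then |s − 3| < 3/2 gives |s| > 3/2, so 3|s| > 9/2.
Then |6/s − 2| < 6|s − 3|/(9/2), which is < ε when |s − 3| < (3/4)ε.
Take δ = min(3/2, (3/4)ε). Then 0 < |s − 3| < δ gives both |s − 3| < 3/2 and |s − 3| < (3/4)ε, so |6/s − 2| < ε.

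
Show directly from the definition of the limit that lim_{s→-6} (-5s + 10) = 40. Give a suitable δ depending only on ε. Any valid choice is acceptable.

δ = ε/5

Fix ε > 0. We need δ > 0 so that 0 < |s + 6| < δ implies |(-5s + 10) − 40| < ε.
|(-5s + 10) − 40| = |-5s - 30| = 5|s + 6|.
So 5|s + 6| < ε exactly when |s + 6| < ε/5.
Choosing δ = ε/5 gives |(-5s + 10) − 40| = 5|s + 6| < ε whenever |s + 6| < δ.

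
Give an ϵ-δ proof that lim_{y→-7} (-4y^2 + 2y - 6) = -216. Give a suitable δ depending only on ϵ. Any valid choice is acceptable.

Suppose ϵ > 0. We want δ > 0 such that 0 < |y + 7| < δ implies |(-4y^2 + 2y - 6) + 216| < ϵ.
(-4y^2 + 2y - 6) + 216 = -4y^2 + 2y + 210 = (y + 7)(-4y + 30).
So |(-4y^2 + 2y - 6) + 216| = |y + 7|·|-4y + 30|.
Require δ ≤ 1. Then |y + 7| < 1 gives |y| < 8, and by the triangle inequality |-4y + 30| ≤ 4·8 + 30 = 62.
Hence |(-4y^2 + 2y - 6) + 216| ≤ 62|y + 7| < ϵ provided |y + 7| < ϵ/62.
Take δ = min(1, ϵ/62). Then 0 < |y + 7| < δ gives both |y + 7| < 1 and |y + 7| < ϵ/62, so |(-4y^2 + 2y - 6) + 216| < ϵ.

δ = min(1, ϵ/62)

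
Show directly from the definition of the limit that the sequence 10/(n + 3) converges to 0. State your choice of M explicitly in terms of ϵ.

Let ϵ > 0 be given. For n ≥ 1, |10/(n + 3) − 0| = 10/(n + 3) ≤ 10/n.
We need 10/n < ϵ, i.e. n > 10/ϵ.
Take M = 10/ϵ. If n > M then |10/(n + 3)| ≤ 10/n < ϵ.

M = 10/ϵ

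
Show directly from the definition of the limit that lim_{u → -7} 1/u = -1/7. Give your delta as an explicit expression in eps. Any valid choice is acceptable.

Fix eps > 0. We seek delta > 0 such that 0 < |u + 7| < delta implies |1/u + 1/7| < eps.
|1/u + 1/7| = |-7 − u|/(7·|u|) = |u + 7|/(7|u|).
Restrict delta ≤ 7/2. Then |u + 7| < 7/2 gives |u| > 7/2, so 7|u| > 49/2.
Then |1/u + 1/7| < |u + 7|/(49/2), which is < eps when |u + 7| < (49/2)eps.
Take delta = min(7/2, (49/2)eps). Then 0 < |u + 7| < delta gives both |u + 7| < 7/2 and |u + 7| < (49/2)eps, so |1/u + 1/7| < eps.

delta = min(7/2, (49/2)eps)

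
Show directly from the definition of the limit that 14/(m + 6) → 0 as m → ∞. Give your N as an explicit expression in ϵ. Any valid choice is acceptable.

N = 14/ϵ

Let ϵ > 0. For m ≥ 1, |14/(m + 6) − 0| = 14/(m + 6) ≤ 14/m.
We need 14/m < ϵ, i.e. m > 14/ϵ.
Take N = 14/ϵ. If m > N then |14/(m + 6)| ≤ 14/m < ϵ.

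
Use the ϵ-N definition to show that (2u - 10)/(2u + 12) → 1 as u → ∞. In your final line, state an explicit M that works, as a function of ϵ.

Let ϵ > 0. We seek M > 0 such that u > M implies |(2u - 10)/(2u + 12) − 1| < ϵ.
(2u - 10)/(2u + 12) − 1 = (2(2u - 10) − 2(2u + 12)) / (2(2u + 12)) = -44/(2(2u + 12)).
For u > 0 we have 2u + 12 > 2u, so |(2u - 10)/(2u + 12) − 1| = 44/(2(2u + 12)) < 44/(2·2u) = 11/u.
Thus |(2u - 10)/(2u + 12) − 1| < ϵ whenever u > 11/ϵ.
Take M = 11/ϵ. If u > M then |(2u - 10)/(2u + 12) − 1| < 11/u < ϵ.

M = 11/ϵ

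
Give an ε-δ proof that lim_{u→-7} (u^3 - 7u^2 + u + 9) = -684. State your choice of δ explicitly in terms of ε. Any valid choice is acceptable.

Fix ε > 0. We want δ > 0 such that 0 < |u + 7| < δ implies |(u^3 - 7u^2 + u + 9) + 684| < ε.
(u^3 - 7u^2 + u + 9) + 684 = u^3 - 7u^2 + u + 693 = (u + 7)(u^2 - 14u + 99).
So |(u^3 - 7u^2 + u + 9) + 684| = |u + 7|·|u^2 - 14u + 99|.
Assume first that |u + 7| < 1, so |u| < 8. Then |u^2 - 14u + 99| ≤ 8^2 + 14·8 + 99 = 275.
Hence |(u^3 - 7u^2 + u + 9) + 684| ≤ 275|u + 7| < ε provided |u + 7| < ε/275.
Choosing δ = min(1, ε/275) ensures both conditions, hence |(u^3 - 7u^2 + u + 9) + 684| < ε.

δ = min(1, ε/275)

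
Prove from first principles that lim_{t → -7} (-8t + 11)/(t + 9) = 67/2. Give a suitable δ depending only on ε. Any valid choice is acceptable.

Suppose ε > 0. We want δ > 0 with 0 < |t + 7| < δ ⇒ |(-8t + 11)/(t + 9) − (67/2)| < ε.
Combining over a common denominator, (-8t + 11)/(t + 9) − (67/2) = [(-8t + 11)·2 − 67·(t + 9)] / [2·(t + 9)] = -83(t + 7) / (2(t + 9)).
So |(-8t + 11)/(t + 9) − (67/2)| = 83|t + 7| / (2·|t + 9|).
Require δ ≤ 1, so |t + 9| ≥ |2| − |t + 7| > 2 − 1 = 1.
Hence |(-8t + 11)/(t + 9) − (67/2)| < 83|t + 7|/(2·1) = (83/2)|t + 7|, which is < ε once |t + 7| < (2/83)ε.
Take δ = min(1, (2/83)ε). Then 0 < |t + 7| < δ forces both bounds, so |(-8t + 11)/(t + 9) − (67/2)| < ε.

δ = min(1, (2/83)ε)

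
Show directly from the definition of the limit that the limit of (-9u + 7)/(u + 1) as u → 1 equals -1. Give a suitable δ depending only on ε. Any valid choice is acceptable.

δ = min(1, (1/8)ε)

Suppose ε > 0. We want δ > 0 with 0 < |u − 1| < δ ⇒ |(-9u + 7)/(u + 1) + 1| < ε.
Combining over a common denominator, (-9u + 7)/(u + 1) + 1 = [(-9u + 7)·2 − (-2)·(u + 1)] / [2·(u + 1)] = -16(u − 1) / (2(u + 1)).
So |(-9u + 7)/(u + 1) + 1| = 16|u − 1| / (2·|u + 1|).
Restrict δ ≤ 1. Then |u − 1| < 1 gives |u + 1| = |(u − 1) + 2| ≥ 2 − 1 = 1.
Hence |(-9u + 7)/(u + 1) + 1| < 16|u − 1|/(2·1) = 8|u − 1|, which is < ε once |u − 1| < (1/8)ε.
Take δ = min(1, (1/8)ε). Then 0 < |u − 1| < δ forces both bounds, so |(-9u + 7)/(u + 1) + 1| < ε.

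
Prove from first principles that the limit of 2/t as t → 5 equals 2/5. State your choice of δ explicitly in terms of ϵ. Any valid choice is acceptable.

δ = min(5/2, (25/4)ϵ)

Let ϵ > 0. We seek δ > 0 such that 0 < |t − 5| < δ implies |2/t − (2/5)| < ϵ.
|2/t − (2/5)| = 2·|5 − t|/(5·|t|) = 2|t − 5|/(5|t|).
Restrict δ ≤ 5/2. Then |t − 5| < 5/2 gives |t| > 5/2, so 5|t| > 25/2.
Then |2/t − (2/5)| < 2|t − 5|/(25/2), which is < ϵ when |t − 5| < (25/4)ϵ.
Take δ = min(5/2, (25/4)ϵ). Then 0 < |t − 5| < δ gives both |t − 5| < 5/2 and |t − 5| < (25/4)ϵ, so |2/t − (2/5)| < ϵ.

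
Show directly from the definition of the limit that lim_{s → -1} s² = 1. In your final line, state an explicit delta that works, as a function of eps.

delta = min(1, eps/3)

Suppose eps > 0. We seek delta > 0 with 0 < |s + 1| < delta ⇒ |s² − 1| < eps.
Factor: s² − 1 = (s + 1)(s - 1), so |s² − 1| = |s + 1|·|s - 1|.
Impose delta ≤ 1 so that |s| < 2; then |s - 1| ≤ 3.
Hence |s² − 1| ≤ 3|s + 1|, which is < eps once |s + 1| < eps/3.
Take delta = min(1, eps/3). If 0 < |s + 1| < delta then both bounds hold and |s² − 1| ≤ 3|s + 1| < 3·(eps/3) = eps.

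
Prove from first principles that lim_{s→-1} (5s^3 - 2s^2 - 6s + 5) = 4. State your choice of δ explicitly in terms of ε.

Let ε > 0. We want δ > 0 such that 0 < |s + 1| < δ implies |(5s^3 - 2s^2 - 6s + 5) − 4| < ε.
(5s^3 - 2s^2 - 6s + 5) − 4 = 5s^3 - 2s^2 - 6s + 1 = (s + 1)(5s^2 - 7s + 1).
So |(5s^3 - 2s^2 - 6s + 5) − 4| = |s + 1|·|5s^2 - 7s + 1|.
Require δ ≤ 2. Then |s + 1| < 2 gives |s| < 3, and by the triangle inequality |5s^2 - 7s + 1| ≤ 5·3^2 + 7·3 + 1 = 67.
Hence |(5s^3 - 2s^2 - 6s + 5) − 4| ≤ 67|s + 1| < ε provided |s + 1| < ε/67.
Take δ = min(2, ε/67). Then 0 < |s + 1| < δ gives both |s + 1| < 2 and |s + 1| < ε/67, so |(5s^3 - 2s^2 - 6s + 5) − 4| < ε.

δ = min(2, ε/67)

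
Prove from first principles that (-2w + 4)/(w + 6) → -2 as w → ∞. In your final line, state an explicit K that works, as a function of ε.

Let ε > 0 be given. We seek K > 0 such that w > K implies |(-2w + 4)/(w + 6) + 2| < ε.
(-2w + 4)/(w + 6) + 2 = ((-2w + 4) − (-2)(w + 6)) / ((w + 6)) = 16/((w + 6)).
For w > 0 we have w + 6 > w, so |(-2w + 4)/(w + 6) + 2| = 16/((w + 6)) < 16/(w) = 16/w.
Thus |(-2w + 4)/(w + 6) + 2| < ε whenever w > 16/ε.
Take K = 16/ε. If w > K then |(-2w + 4)/(w + 6) + 2| < 16/w < ε.

K = 16/ε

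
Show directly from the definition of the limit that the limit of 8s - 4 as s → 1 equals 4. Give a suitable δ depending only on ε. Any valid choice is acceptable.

Suppose ε > 0. We need δ > 0 so that 0 < |s − 1| < δ implies |(8s - 4) − 4| < ε.
|(8s - 4) − 4| = |8s - 8| = 8|s − 1|.
So 8|s − 1| < ε exactly when |s − 1| < ε/8.
Choosing δ = ε/8 gives |(8s - 4) − 4| = 8|s − 1| < ε whenever |s − 1| < δ.

δ = ε/8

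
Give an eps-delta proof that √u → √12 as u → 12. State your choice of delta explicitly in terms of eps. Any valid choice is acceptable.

delta = min(12, √12·eps)

Let eps > 0. We want delta > 0 such that 0 < |u − 12| < delta implies |√u − √12| < eps.
Multiplying by the conjugate, |√u − √12| = |u − 12|/(√u + √12).
Restrict delta ≤ 12 so that |u − 12| < 12 forces u > 0, and then √u + √12 > √12.
Hence |√u − √12| < |u − 12|/√12, which is < eps once |u − 12| < √12·eps.
Take delta = min(12, √12·eps). If 0 < |u − 12| < delta then u > 0 and |√u − √12| < |u − 12|/√12 < eps.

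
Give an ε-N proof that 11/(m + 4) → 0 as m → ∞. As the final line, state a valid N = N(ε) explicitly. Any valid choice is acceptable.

N = 11/ε

Let ε > 0 be given. For m ≥ 1, |11/(m + 4) − 0| = 11/(m + 4) ≤ 11/m.
We need 11/m < ε, i.e. m > 11/ε.
Take N = 11/ε. If m > N then |11/(m + 4)| ≤ 11/m < ε.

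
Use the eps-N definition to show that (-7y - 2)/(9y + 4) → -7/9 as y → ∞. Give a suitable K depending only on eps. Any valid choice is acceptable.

Let eps > 0 be given. We seek K > 0 such that y > K implies |(-7y - 2)/(9y + 4) + 7/9| < eps.
(-7y - 2)/(9y + 4) + 7/9 = (9(-7y - 2) − (-7)(9y + 4)) / (9(9y + 4)) = 10/(9(9y + 4)).
For y > 0 we have 9y + 4 > 9y, so |(-7y - 2)/(9y + 4) + 7/9| = 10/(9(9y + 4)) < 10/(9·9y) = (10/81)/y.
Thus |(-7y - 2)/(9y + 4) + 7/9| < eps whenever y > (10/81)/eps.
Take K = (10/81)/eps. If y > K then |(-7y - 2)/(9y + 4) + 7/9| < (10/81)/y < eps.

K = (10/81)/eps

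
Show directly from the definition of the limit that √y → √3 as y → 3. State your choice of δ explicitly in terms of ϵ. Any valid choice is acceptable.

δ = min(3, √3·ϵ)

Let ϵ > 0. We want δ > 0 such that 0 < |y − 3| < δ implies |√y − √3| < ϵ.
Rationalise: √y − √3 = (y − 3)/(√y + √3), so |√y − √3| = |y − 3|/(√y + √3).
Restrict δ ≤ 3 so that |y − 3| < 3 forces y > 0, and then √y + √3 > √3.
Hence |√y − √3| < |y − 3|/√3, which is < ϵ once |y − 3| < √3·ϵ.
Take δ = min(3, √3·ϵ). If 0 < |y − 3| < δ then y > 0 and |√y − √3| < |y − 3|/√3 < ϵ.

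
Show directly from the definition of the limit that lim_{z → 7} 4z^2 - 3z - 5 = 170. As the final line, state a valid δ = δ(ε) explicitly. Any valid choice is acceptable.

Let ε > 0 be given. We want δ > 0 such that 0 < |z − 7| < δ implies |(4z^2 - 3z - 5) − 170| < ε.
(4z^2 - 3z - 5) − 170 = 4z^2 - 3z - 175 = (z − 7)(4z + 25).
So |(4z^2 - 3z - 5) − 170| = |z − 7|·|4z + 25|.
Require δ ≤ 2. Then |z − 7| < 2 gives |z| < 9, and by the triangle inequality |4z + 25| ≤ 4·9 + 25 = 61.
Hence |(4z^2 - 3z - 5) − 170| ≤ 61|z − 7| < ε provided |z − 7| < ε/61.
Choosing δ = min(2, ε/61) ensures both conditions, hence |(4z^2 - 3z - 5) − 170| < ε.

δ = min(2, ε/61)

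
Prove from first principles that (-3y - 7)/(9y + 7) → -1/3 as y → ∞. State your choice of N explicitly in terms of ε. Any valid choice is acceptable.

N = (14/27)/ε

Let ε > 0. We seek N > 0 such that y > N implies |(-3y - 7)/(9y + 7) + 1/3| < ε.
(-3y - 7)/(9y + 7) + 1/3 = (9(-3y - 7) − (-3)(9y + 7)) / (9(9y + 7)) = -42/(9(9y + 7)).
For y > 0 we have 9y + 7 > 9y, so |(-3y - 7)/(9y + 7) + 1/3| = 42/(9(9y + 7)) < 42/(9·9y) = (14/27)/y.
Thus |(-3y - 7)/(9y + 7) + 1/3| < ε whenever y > (14/27)/ε.
Take N = (14/27)/ε. If y > N then |(-3y - 7)/(9y + 7) + 1/3| < (14/27)/y < ε.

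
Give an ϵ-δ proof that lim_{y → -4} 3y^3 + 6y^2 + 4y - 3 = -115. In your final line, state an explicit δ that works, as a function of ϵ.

δ = min(1, ϵ/133)

Let ϵ > 0 be given. We want δ > 0 such that 0 < |y + 4| < δ implies |(3y^3 + 6y^2 + 4y - 3) + 115| < ϵ.
(3y^3 + 6y^2 + 4y - 3) + 115 = 3y^3 + 6y^2 + 4y + 112 = (y + 4)(3y^2 - 6y + 28).
So |(3y^3 + 6y^2 + 4y - 3) + 115| = |y + 4|·|3y^2 - 6y + 28|.
Require δ ≤ 1. Then |y + 4| < 1 gives |y| < 5, and by the triangle inequality |3y^2 - 6y + 28| ≤ 3·5^2 + 6·5 + 28 = 133.
Hence |(3y^3 + 6y^2 + 4y - 3) + 115| ≤ 133|y + 4| < ϵ provided |y + 4| < ϵ/133.
Take δ = min(1, ϵ/133). Then 0 < |y + 4| < δ gives both |y + 4| < 1 and |y + 4| < ϵ/133, so |(3y^3 + 6y^2 + 4y - 3) + 115| < ϵ.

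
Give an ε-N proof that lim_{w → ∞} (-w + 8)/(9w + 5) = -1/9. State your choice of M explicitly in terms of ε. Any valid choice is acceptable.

Suppose ε > 0. We seek M > 0 such that w > M implies |(-w + 8)/(9w + 5) + 1/9| < ε.
(-w + 8)/(9w + 5) + 1/9 = (9(-w + 8) − (-1)(9w + 5)) / (9(9w + 5)) = 77/(9(9w + 5)).
For w > 0 we have 9w + 5 > 9w, so |(-w + 8)/(9w + 5) + 1/9| = 77/(9(9w + 5)) < 77/(9·9w) = (77/81)/w.
Thus |(-w + 8)/(9w + 5) + 1/9| < ε whenever w > (77/81)/ε.
Take M = (77/81)/ε. If w > M then |(-w + 8)/(9w + 5) + 1/9| < (77/81)/w < ε.

M = (77/81)/ε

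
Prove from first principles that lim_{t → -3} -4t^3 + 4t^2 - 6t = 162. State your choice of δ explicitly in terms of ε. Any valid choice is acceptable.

δ = min(1, ε/182)

Let ε > 0. We want δ > 0 such that 0 < |t + 3| < δ implies |(-4t^3 + 4t^2 - 6t) − 162| < ε.
(-4t^3 + 4t^2 - 6t) − 162 = -4t^3 + 4t^2 - 6t - 162 = (t + 3)(-4t^2 + 16t - 54).
So |(-4t^3 + 4t^2 - 6t) − 162| = |t + 3|·|-4t^2 + 16t - 54|.
Assume first that |t + 3| < 1, so |t| < 4. Then |-4t^2 + 16t - 54| ≤ 4·4^2 + 16·4 + 54 = 182.
Hence |(-4t^3 + 4t^2 - 6t) − 162| ≤ 182|t + 3| < ε provided |t + 3| < ε/182.
Choosing δ = min(1, ε/182) ensures both conditions, hence |(-4t^3 + 4t^2 - 6t) − 162| < ε.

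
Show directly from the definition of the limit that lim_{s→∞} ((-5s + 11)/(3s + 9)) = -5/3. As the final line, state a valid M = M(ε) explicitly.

M = (26/3)/ε

Let ε > 0 be given. We seek M > 0 such that s > M implies |(-5s + 11)/(3s + 9) + 5/3| < ε.
(-5s + 11)/(3s + 9) + 5/3 = (3(-5s + 11) − (-5)(3s + 9)) / (3(3s + 9)) = 78/(3(3s + 9)).
For s > 0 we have 3s + 9 > 3s, so |(-5s + 11)/(3s + 9) + 5/3| = 78/(3(3s + 9)) < 78/(3·3s) = (26/3)/s.
Thus |(-5s + 11)/(3s + 9) + 5/3| < ε whenever s > (26/3)/ε.
Take M = (26/3)/ε. If s > M then |(-5s + 11)/(3s + 9) + 5/3| < (26/3)/s < ε.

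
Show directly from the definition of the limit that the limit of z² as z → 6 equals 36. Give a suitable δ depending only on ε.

Suppose ε > 0. We seek δ > 0 with 0 < |z − 6| < δ ⇒ |z² − 36| < ε.
Factor: z² − 36 = (z − 6)(z + 6), so |z² − 36| = |z − 6|·|z + 6|.
Impose δ ≤ 2 so that |z| < 8; then |z + 6| ≤ 14.
Hence |z² − 36| ≤ 14|z − 6|, which is < ε once |z − 6| < ε/14.
Take δ = min(2, ε/14). If 0 < |z − 6| < δ then both bounds hold and |z² − 36| ≤ 14|z − 6| < 14·(ε/14) = ε.

δ = min(2, ε/14)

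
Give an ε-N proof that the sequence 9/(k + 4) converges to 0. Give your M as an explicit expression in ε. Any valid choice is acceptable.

M = 9/ε

Fix ε > 0. For k ≥ 1, |9/(k + 4) − 0| = 9/(k + 4) ≤ 9/k.
We need 9/k < ε, i.e. k > 9/ε.
Take M = 9/ε. If k > M then |9/(k + 4)| ≤ 9/k < ε.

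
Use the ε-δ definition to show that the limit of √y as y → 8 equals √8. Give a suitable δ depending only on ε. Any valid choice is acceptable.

Fix ε > 0. We want δ > 0 such that 0 < |y − 8| < δ implies |√y − √8| < ε.
Rationalise: √y − √8 = (y − 8)/(√y + √8), so |√y − √8| = |y − 8|/(√y + √8).
Restrict δ ≤ 8 so that |y − 8| < 8 forces y > 0, and then √y + √8 > √8.
Hence |√y − √8| < |y − 8|/√8, which is < ε once |y − 8| < √8·ε.
Take δ = min(8, √8·ε). If 0 < |y − 8| < δ then y > 0 and |√y − √8| < |y − 8|/√8 < ε.

δ = min(8, √8·ε)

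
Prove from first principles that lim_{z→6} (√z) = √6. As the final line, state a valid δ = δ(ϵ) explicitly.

Fix ϵ > 0. We want δ > 0 such that 0 < |z − 6| < δ implies |√z − √6| < ϵ.
Rationalise: √z − √6 = (z − 6)/(√z + √6), so |√z − √6| = |z − 6|/(√z + √6).
Restrict δ ≤ 6 so that |z − 6| < 6 forces z > 0, and then √z + √6 > √6.
Hence |√z − √6| < |z − 6|/√6, which is < ϵ once |z − 6| < √6·ϵ.
Take δ = min(6, √6·ϵ). If 0 < |z − 6| < δ then z > 0 and |√z − √6| < |z − 6|/√6 < ϵ.

δ = min(6, √6·ϵ)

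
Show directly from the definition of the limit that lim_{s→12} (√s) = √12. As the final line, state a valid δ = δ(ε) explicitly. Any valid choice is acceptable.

δ = min(12, √12·ε)

Suppose ε > 0. We want δ > 0 such that 0 < |s − 12| < δ implies |√s − √12| < ε.
Multiplying by the conjugate, |√s − √12| = |s − 12|/(√s + √12).
Restrict δ ≤ 12 so that |s − 12| < 12 forces s > 0, and then √s + √12 > √12.
Hence |√s − √12| < |s − 12|/√12, which is < ε once |s − 12| < √12·ε.
Take δ = min(12, √12·ε). If 0 < |s − 12| < δ then s > 0 and |√s − √12| < |s − 12|/√12 < ε.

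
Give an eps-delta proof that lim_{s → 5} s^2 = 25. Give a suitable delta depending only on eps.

Suppose eps > 0. We seek delta > 0 with 0 < |s − 5| < delta ⇒ |s^2 − 25| < eps.
Factor: s^2 − 25 = (s − 5)(s + 5), so |s^2 − 25| = |s − 5|·|s + 5|.
Impose delta ≤ 2 so that |s| < 7; then |s + 5| ≤ 12.
Hence |s^2 − 25| ≤ 12|s − 5|, which is < eps once |s − 5| < eps/12.
Take delta = min(2, eps/12). If 0 < |s − 5| < delta then both bounds hold and |s^2 − 25| ≤ 12|s − 5| < 12·(eps/12) = eps.

delta = min(2, eps/12)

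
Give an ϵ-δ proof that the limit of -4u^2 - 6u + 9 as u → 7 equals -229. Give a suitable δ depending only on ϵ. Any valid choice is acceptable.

δ = min(2, ϵ/70)

Let ϵ > 0 be given. We want δ > 0 such that 0 < |u − 7| < δ implies |(-4u^2 - 6u + 9) + 229| < ϵ.
(-4u^2 - 6u + 9) + 229 = -4u^2 - 6u + 238 = (u − 7)(-4u - 34).
So |(-4u^2 - 6u + 9) + 229| = |u − 7|·|-4u - 34|.
Assume first that |u − 7| < 2, so |u| < 9. Then |-4u - 34| ≤ 4·9 + 34 = 70.
Hence |(-4u^2 - 6u + 9) + 229| ≤ 70|u − 7| < ϵ provided |u − 7| < ϵ/70.
Choosing δ = min(2, ϵ/70) ensures both conditions, hence |(-4u^2 - 6u + 9) + 229| < ϵ.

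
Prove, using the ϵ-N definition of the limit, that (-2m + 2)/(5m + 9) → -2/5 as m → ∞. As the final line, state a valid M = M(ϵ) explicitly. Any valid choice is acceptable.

Fix ϵ > 0. For m ≥ 1, |(-2m + 2)/(5m + 9) + 2/5| = |28|/(5(5m + 9)) = 28/(5(5m + 9)).
Since 5m + 9 ≥ 5m for m ≥ 1, this is ≤ 28/(5·5m) = (28/25)/m.
So |(-2m + 2)/(5m + 9) + 2/5| < ϵ whenever m > (28/25)/ϵ.
Take M = (28/25)/ϵ. If m > M then |(-2m + 2)/(5m + 9) + 2/5| ≤ (28/25)/m < ϵ.

M = (28/25)/ϵ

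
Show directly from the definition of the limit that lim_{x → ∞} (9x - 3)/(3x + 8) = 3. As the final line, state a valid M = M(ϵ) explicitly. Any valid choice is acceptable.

Fix ϵ > 0. We seek M > 0 such that x > M implies |(9x - 3)/(3x + 8) − 3| < ϵ.
(9x - 3)/(3x + 8) − 3 = (3(9x - 3) − 9(3x + 8)) / (3(3x + 8)) = -81/(3(3x + 8)).
For x > 0 we have 3x + 8 > 3x, so |(9x - 3)/(3x + 8) − 3| = 81/(3(3x + 8)) < 81/(3·3x) = 9/x.
Thus |(9x - 3)/(3x + 8) − 3| < ϵ whenever x > 9/ϵ.
Take M = 9/ϵ. If x > M then |(9x - 3)/(3x + 8) − 3| < 9/x < ϵ.

M = 9/ϵ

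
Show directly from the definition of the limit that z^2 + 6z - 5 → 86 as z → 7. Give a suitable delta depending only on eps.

Let eps > 0. We want delta > 0 such that 0 < |z − 7| < delta implies |(z^2 + 6z - 5) − 86| < eps.
(z^2 + 6z - 5) − 86 = z^2 + 6z - 91 = (z − 7)(z + 13).
So |(z^2 + 6z - 5) − 86| = |z − 7|·|z + 13|.
Require delta ≤ 2. Then |z − 7| < 2 gives |z| < 9, and by the triangle inequality |z + 13| ≤ 9 + 13 = 22.
Hence |(z^2 + 6z - 5) − 86| ≤ 22|z − 7| < eps provided |z − 7| < eps/22.
Choosing delta = min(2, eps/22) ensures both conditions, hence |(z^2 + 6z - 5) − 86| < eps.

delta = min(2, eps/22)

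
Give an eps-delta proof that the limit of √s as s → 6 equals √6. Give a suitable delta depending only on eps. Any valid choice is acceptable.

delta = min(6, √6·eps)

Suppose eps > 0. We want delta > 0 such that 0 < |s − 6| < delta implies |√s − √6| < eps.
Rationalise: √s − √6 = (s − 6)/(√s + √6), so |√s − √6| = |s − 6|/(√s + √6).
Restrict delta ≤ 6 so that |s − 6| < 6 forces s > 0, and then √s + √6 > √6.
Hence |√s − √6| < |s − 6|/√6, which is < eps once |s − 6| < √6·eps.
Take delta = min(6, √6·eps). If 0 < |s − 6| < delta then s > 0 and |√s − √6| < |s − 6|/√6 < eps.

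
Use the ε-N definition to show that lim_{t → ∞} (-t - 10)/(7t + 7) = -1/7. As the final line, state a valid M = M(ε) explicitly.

M = (9/7)/ε

Let ε > 0 be given. We seek M > 0 such that t > M implies |(-t - 10)/(7t + 7) + 1/7| < ε.
(-t - 10)/(7t + 7) + 1/7 = (7(-t - 10) − (-1)(7t + 7)) / (7(7t + 7)) = -63/(7(7t + 7)).
For t > 0 we have 7t + 7 > 7t, so |(-t - 10)/(7t + 7) + 1/7| = 63/(7(7t + 7)) < 63/(7·7t) = (9/7)/t.
Thus |(-t - 10)/(7t + 7) + 1/7| < ε whenever t > (9/7)/ε.
Take M = (9/7)/ε. If t > M then |(-t - 10)/(7t + 7) + 1/7| < (9/7)/t < ε.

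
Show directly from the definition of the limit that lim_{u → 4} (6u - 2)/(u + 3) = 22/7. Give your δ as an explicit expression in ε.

δ = min(7/2, (49/40)ε)

Let ε > 0 be given. We want δ > 0 with 0 < |u − 4| < δ ⇒ |(6u - 2)/(u + 3) − (22/7)| < ε.
Combining over a common denominator, (6u - 2)/(u + 3) − (22/7) = [(6u - 2)·7 − 22·(u + 3)] / [7·(u + 3)] = 20(u − 4) / (7(u + 3)).
So |(6u - 2)/(u + 3) − (22/7)| = 20|u − 4| / (7·|u + 3|).
Require δ ≤ 7/2, so |u + 3| ≥ |7| − |u − 4| > 7 − 7/2 = 7/2.
Hence |(6u - 2)/(u + 3) − (22/7)| < 20|u − 4|/(7·(7/2)) = (40/49)|u − 4|, which is < ε once |u − 4| < (49/40)ε.
Take δ = min(7/2, (49/40)ε). Then 0 < |u − 4| < δ forces both bounds, so |(6u - 2)/(u + 3) − (22/7)| < ε.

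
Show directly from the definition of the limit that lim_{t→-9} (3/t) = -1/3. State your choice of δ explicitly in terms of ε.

Let ε > 0 be given. We seek δ > 0 such that 0 < |t + 9| < δ implies |3/t + 1/3| < ε.
|3/t + 1/3| = 3·|-9 − t|/(9·|t|) = 3|t + 9|/(9|t|).
Require δ ≤ 9/2 so that |t| > 9 − 9/2 = 9/2, hence 9|t| > 81/2.
Then |3/t + 1/3| < 3|t + 9|/(81/2), which is < ε when |t + 9| < (27/2)ε.
Take δ = min(9/2, (27/2)ε). Then 0 < |t + 9| < δ gives both |t + 9| < 9/2 and |t + 9| < (27/2)ε, so |3/t + 1/3| < ε.

δ = min(9/2, (27/2)ε)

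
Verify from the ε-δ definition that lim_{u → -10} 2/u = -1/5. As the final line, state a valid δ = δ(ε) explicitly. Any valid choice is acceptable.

Let ε > 0 be given. We seek δ > 0 such that 0 < |u + 10| < δ implies |2/u + 1/5| < ε.
|2/u + 1/5| = 2·|-10 − u|/(10·|u|) = 2|u + 10|/(10|u|).
Restrict δ ≤ 5. Then |u + 10| < 5 gives |u| > 5, so 10|u| > 50.
Then |2/u + 1/5| < 2|u + 10|/50, which is < ε when |u + 10| < 25ε.
Take δ = min(5, 25ε). Then 0 < |u + 10| < δ gives both |u + 10| < 5 and |u + 10| < 25ε, so |2/u + 1/5| < ε.

δ = min(5, 25ε)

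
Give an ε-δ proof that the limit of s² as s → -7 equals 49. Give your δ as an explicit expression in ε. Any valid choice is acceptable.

δ = min(1, ε/15)

Let ε > 0. We seek δ > 0 with 0 < |s + 7| < δ ⇒ |s² − 49| < ε.
Factor: s² − 49 = (s + 7)(s - 7), so |s² − 49| = |s + 7|·|s - 7|.
Impose δ ≤ 1 so that |s| < 8; then |s - 7| ≤ 15.
Hence |s² − 49| ≤ 15|s + 7|, which is < ε once |s + 7| < ε/15.
Take δ = min(1, ε/15). If 0 < |s + 7| < δ then both bounds hold and |s² − 49| ≤ 15|s + 7| < 15·(ε/15) = ε.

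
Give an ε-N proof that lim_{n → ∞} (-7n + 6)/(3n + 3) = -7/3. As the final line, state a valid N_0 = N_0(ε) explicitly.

N_0 = (13/3)/ε

Suppose ε > 0. For n ≥ 1, |(-7n + 6)/(3n + 3) + 7/3| = |39|/(3(3n + 3)) = 39/(3(3n + 3)).
Since 3n + 3 ≥ 3n for n ≥ 1, this is ≤ 39/(3·3n) = (13/3)/n.
So |(-7n + 6)/(3n + 3) + 7/3| < ε whenever n > (13/3)/ε.
Take N_0 = (13/3)/ε. If n > N_0 then |(-7n + 6)/(3n + 3) + 7/3| ≤ (13/3)/n < ε.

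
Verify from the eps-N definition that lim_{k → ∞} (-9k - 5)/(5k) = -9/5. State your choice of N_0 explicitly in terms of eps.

N_0 = 1/eps

Let eps > 0 be given. For k ≥ 1, |(-9k - 5)/(5k) + 9/5| = |-25|/(5(5k)) = 25/(5(5k)).
Since 5k ≥ 5k for k ≥ 1, this is ≤ 25/(5·5k) = 1/k.
So |(-9k - 5)/(5k) + 9/5| < eps whenever k > 1/eps.
Take N_0 = 1/eps. If k > N_0 then |(-9k - 5)/(5k) + 9/5| ≤ 1/k < eps.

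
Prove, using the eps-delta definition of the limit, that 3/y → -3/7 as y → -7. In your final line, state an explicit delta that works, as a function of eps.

Fix eps > 0. We seek delta > 0 such that 0 < |y + 7| < delta implies |3/y + 3/7| < eps.
|3/y + 3/7| = 3·|-7 − y|/(7·|y|) = 3|y + 7|/(7|y|).
Restrict delta ≤ 7/2. Then |y + 7| < 7/2 gives |y| > 7/2, so 7|y| > 49/2.
Then |3/y + 3/7| < 3|y + 7|/(49/2), which is < eps when |y + 7| < (49/6)eps.
Take delta = min(7/2, (49/6)eps). Then 0 < |y + 7| < delta gives both |y + 7| < 7/2 and |y + 7| < (49/6)eps, so |3/y + 3/7| < eps.

delta = min(7/2, (49/6)eps)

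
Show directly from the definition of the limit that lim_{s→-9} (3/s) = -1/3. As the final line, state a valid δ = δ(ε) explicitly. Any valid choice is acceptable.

δ = min(9/2, (27/2)ε)

Fix ε > 0. We seek δ > 0 such that 0 < |s + 9| < δ implies |3/s + 1/3| < ε.
|3/s + 1/3| = 3·|-9 − s|/(9·|s|) = 3|s + 9|/(9|s|).
Require δ ≤ 9/2 so that |s| > 9 − 9/2 = 9/2, hence 9|s| > 81/2.
Then |3/s + 1/3| < 3|s + 9|/(81/2), which is < ε when |s + 9| < (27/2)ε.
Take δ = min(9/2, (27/2)ε). Then 0 < |s + 9| < δ gives both |s + 9| < 9/2 and |s + 9| < (27/2)ε, so |3/s + 1/3| < ε.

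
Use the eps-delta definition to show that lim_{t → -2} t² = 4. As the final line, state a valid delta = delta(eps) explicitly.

Let eps > 0. We seek delta > 0 with 0 < |t + 2| < delta ⇒ |t² − 4| < eps.
Factor: t² − 4 = (t + 2)(t - 2), so |t² − 4| = |t + 2|·|t - 2|.
Impose delta ≤ 1 so that |t| < 3; then |t - 2| ≤ 5.
Hence |t² − 4| ≤ 5|t + 2|, which is < eps once |t + 2| < eps/5.
Take delta = min(1, eps/5). If 0 < |t + 2| < delta then both bounds hold and |t² − 4| ≤ 5|t + 2| < 5·(eps/5) = eps.

delta = min(1, eps/5)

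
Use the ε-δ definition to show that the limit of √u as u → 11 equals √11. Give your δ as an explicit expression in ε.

δ = min(11, √11·ε)

Suppose ε > 0. We want δ > 0 such that 0 < |u − 11| < δ implies |√u − √11| < ε.
Multiplying by the conjugate, |√u − √11| = |u − 11|/(√u + √11).
Restrict δ ≤ 11 so that |u − 11| < 11 forces u > 0, and then √u + √11 > √11.
Hence |√u − √11| < |u − 11|/√11, which is < ε once |u − 11| < √11·ε.
Take δ = min(11, √11·ε). If 0 < |u − 11| < δ then u > 0 and |√u − √11| < |u − 11|/√11 < ε.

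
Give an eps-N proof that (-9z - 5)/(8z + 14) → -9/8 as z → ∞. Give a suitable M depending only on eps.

M = (43/32)/eps

Let eps > 0. We seek M > 0 such that z > M implies |(-9z - 5)/(8z + 14) + 9/8| < eps.
(-9z - 5)/(8z + 14) + 9/8 = (8(-9z - 5) − (-9)(8z + 14)) / (8(8z + 14)) = 86/(8(8z + 14)).
For z > 0 we have 8z + 14 > 8z, so |(-9z - 5)/(8z + 14) + 9/8| = 86/(8(8z + 14)) < 86/(8·8z) = (43/32)/z.
Thus |(-9z - 5)/(8z + 14) + 9/8| < eps whenever z > (43/32)/eps.
Take M = (43/32)/eps. If z > M then |(-9z - 5)/(8z + 14) + 9/8| < (43/32)/z < eps.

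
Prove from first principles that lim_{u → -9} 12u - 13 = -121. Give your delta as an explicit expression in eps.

Fix eps > 0. We need delta > 0 so that 0 < |u + 9| < delta implies |(12u - 13) + 121| < eps.
|(12u - 13) + 121| = |12u + 108| = 12|u + 9|.
So 12|u + 9| < eps exactly when |u + 9| < eps/12.
Take delta = eps/12. If 0 < |u + 9| < delta then |(12u - 13) + 121| = 12|u + 9| < 12·(eps/12) = eps.

delta = eps/12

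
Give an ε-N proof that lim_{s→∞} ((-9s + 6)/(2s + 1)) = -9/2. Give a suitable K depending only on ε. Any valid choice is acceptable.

Suppose ε > 0. We seek K > 0 such that s > K implies |(-9s + 6)/(2s + 1) + 9/2| < ε.
(-9s + 6)/(2s + 1) + 9/2 = (2(-9s + 6) − (-9)(2s + 1)) / (2(2s + 1)) = 21/(2(2s + 1)).
For s > 0 we have 2s + 1 > 2s, so |(-9s + 6)/(2s + 1) + 9/2| = 21/(2(2s + 1)) < 21/(2·2s) = (21/4)/s.
Thus |(-9s + 6)/(2s + 1) + 9/2| < ε whenever s > (21/4)/ε.
Take K = (21/4)/ε. If s > K then |(-9s + 6)/(2s + 1) + 9/2| < (21/4)/s < ε.

K = (21/4)/ε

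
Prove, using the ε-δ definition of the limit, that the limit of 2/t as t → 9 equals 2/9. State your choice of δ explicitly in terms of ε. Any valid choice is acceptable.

δ = min(9/2, (81/4)ε)

Suppose ε > 0. We seek δ > 0 such that 0 < |t − 9| < δ implies |2/t − (2/9)| < ε.
|2/t − (2/9)| = 2·|9 − t|/(9·|t|) = 2|t − 9|/(9|t|).
Require δ ≤ 9/2 so that |t| > 9 − 9/2 = 9/2, hence 9|t| > 81/2.
Then |2/t − (2/9)| < 2|t − 9|/(81/2), which is < ε when |t − 9| < (81/4)ε.
Take δ = min(9/2, (81/4)ε). Then 0 < |t − 9| < δ gives both |t − 9| < 9/2 and |t − 9| < (81/4)ε, so |2/t − (2/9)| < ε.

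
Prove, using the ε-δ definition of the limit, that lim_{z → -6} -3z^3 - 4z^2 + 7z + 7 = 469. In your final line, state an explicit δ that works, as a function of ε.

δ = min(1, ε/322)

Let ε > 0 be given. We want δ > 0 such that 0 < |z + 6| < δ implies |(-3z^3 - 4z^2 + 7z + 7) − 469| < ε.
(-3z^3 - 4z^2 + 7z + 7) − 469 = -3z^3 - 4z^2 + 7z - 462 = (z + 6)(-3z^2 + 14z - 77).
So |(-3z^3 - 4z^2 + 7z + 7) − 469| = |z + 6|·|-3z^2 + 14z - 77|.
Require δ ≤ 1. Then |z + 6| < 1 gives |z| < 7, and by the triangle inequality |-3z^2 + 14z - 77| ≤ 3·7^2 + 14·7 + 77 = 322.
Hence |(-3z^3 - 4z^2 + 7z + 7) − 469| ≤ 322|z + 6| < ε provided |z + 6| < ε/322.
Take δ = min(1, ε/322). Then 0 < |z + 6| < δ gives both |z + 6| < 1 and |z + 6| < ε/322, so |(-3z^3 - 4z^2 + 7z + 7) − 469| < ε.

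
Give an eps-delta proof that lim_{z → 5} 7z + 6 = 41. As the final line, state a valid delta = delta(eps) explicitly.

delta = eps/7

Fix eps > 0. We need delta > 0 so that 0 < |z − 5| < delta implies |(7z + 6) − 41| < eps.
Since (7z + 6) − 41 = 7(z − 5), we have |(7z + 6) − 41| = 7|z − 5|.
Thus it suffices that |z − 5| < eps/7.
Take delta = eps/7. If 0 < |z − 5| < delta then |(7z + 6) − 41| = 7|z − 5| < 7·(eps/7) = eps.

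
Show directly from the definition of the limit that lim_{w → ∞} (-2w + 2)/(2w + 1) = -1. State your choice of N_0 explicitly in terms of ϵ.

N_0 = (3/2)/ϵ

Suppose ϵ > 0. We seek N_0 > 0 such that w > N_0 implies |(-2w + 2)/(2w + 1) + 1| < ϵ.
(-2w + 2)/(2w + 1) + 1 = (2(-2w + 2) − (-2)(2w + 1)) / (2(2w + 1)) = 6/(2(2w + 1)).
For w > 0 we have 2w + 1 > 2w, so |(-2w + 2)/(2w + 1) + 1| = 6/(2(2w + 1)) < 6/(2·2w) = (3/2)/w.
Thus |(-2w + 2)/(2w + 1) + 1| < ϵ whenever w > (3/2)/ϵ.
Take N_0 = (3/2)/ϵ. If w > N_0 then |(-2w + 2)/(2w + 1) + 1| < (3/2)/w < ϵ.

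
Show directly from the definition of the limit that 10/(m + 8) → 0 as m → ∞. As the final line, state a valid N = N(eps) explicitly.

Fix eps > 0. For m ≥ 1, |10/(m + 8) − 0| = 10/(m + 8) ≤ 10/m.
We need 10/m < eps, i.e. m > 10/eps.
Take N = 10/eps. If m > N then |10/(m + 8)| ≤ 10/m < eps.

N = 10/eps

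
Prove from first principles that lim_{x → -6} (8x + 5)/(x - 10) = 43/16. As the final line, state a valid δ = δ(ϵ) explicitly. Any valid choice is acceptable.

δ = min(8, (128/85)ϵ)

Let ϵ > 0 be given. We want δ > 0 with 0 < |x + 6| < δ ⇒ |(8x + 5)/(x - 10) − (43/16)| < ϵ.
Combining over a common denominator, (8x + 5)/(x - 10) − (43/16) = [(8x + 5)·(-16) − (-43)·(x - 10)] / [(-16)·(x - 10)] = -85(x + 6) / ((-16)(x - 10)).
So |(8x + 5)/(x - 10) − (43/16)| = 85|x + 6| / (16·|x − 10|).
Restrict δ ≤ 8. Then |x + 6| < 8 gives |x − 10| = |(x + 6) + (-16)| ≥ 16 − 8 = 8.
Hence |(8x + 5)/(x - 10) − (43/16)| < 85|x + 6|/(16·8) = (85/128)|x + 6|, which is < ϵ once |x + 6| < (128/85)ϵ.
Take δ = min(8, (128/85)ϵ). Then 0 < |x + 6| < δ forces both bounds, so |(8x + 5)/(x - 10) − (43/16)| < ϵ.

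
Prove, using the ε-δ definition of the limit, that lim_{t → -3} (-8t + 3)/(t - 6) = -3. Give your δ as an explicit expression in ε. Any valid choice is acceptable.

Let ε > 0. We want δ > 0 with 0 < |t + 3| < δ ⇒ |(-8t + 3)/(t - 6) + 3| < ε.
Combining over a common denominator, (-8t + 3)/(t - 6) + 3 = [(-8t + 3)·(-9) − 27·(t - 6)] / [(-9)·(t - 6)] = 45(t + 3) / ((-9)(t - 6)).
So |(-8t + 3)/(t - 6) + 3| = 45|t + 3| / (9·|t − 6|).
Require δ ≤ 9/2, so |t − 6| ≥ |-9| − |t + 3| > 9 − 9/2 = 9/2.
Hence |(-8t + 3)/(t - 6) + 3| < 45|t + 3|/(9·(9/2)) = (10/9)|t + 3|, which is < ε once |t + 3| < (9/10)ε.
Take δ = min(9/2, (9/10)ε). Then 0 < |t + 3| < δ forces both bounds, so |(-8t + 3)/(t - 6) + 3| < ε.

δ = min(9/2, (9/10)ε)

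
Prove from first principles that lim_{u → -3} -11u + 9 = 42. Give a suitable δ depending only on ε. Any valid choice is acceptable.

Let ε > 0. We need δ > 0 so that 0 < |u + 3| < δ implies |(-11u + 9) − 42| < ε.
Since (-11u + 9) − 42 = -11(u + 3), we have |(-11u + 9) − 42| = 11|u + 3|.
So 11|u + 3| < ε exactly when |u + 3| < ε/11.
Take δ = ε/11. If 0 < |u + 3| < δ then |(-11u + 9) − 42| = 11|u + 3| < 11·(ε/11) = ε.

δ = ε/11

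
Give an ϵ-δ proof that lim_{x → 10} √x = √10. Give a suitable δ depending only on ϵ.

Suppose ϵ > 0. We want δ > 0 such that 0 < |x − 10| < δ implies |√x − √10| < ϵ.
Rationalise: √x − √10 = (x − 10)/(√x + √10), so |√x − √10| = |x − 10|/(√x + √10).
Restrict δ ≤ 10 so that |x − 10| < 10 forces x > 0, and then √x + √10 > √10.
Hence |√x − √10| < |x − 10|/√10, which is < ϵ once |x − 10| < √10·ϵ.
Take δ = min(10, √10·ϵ). If 0 < |x − 10| < δ then x > 0 and |√x − √10| < |x − 10|/√10 < ϵ.

δ = min(10, √10·ϵ)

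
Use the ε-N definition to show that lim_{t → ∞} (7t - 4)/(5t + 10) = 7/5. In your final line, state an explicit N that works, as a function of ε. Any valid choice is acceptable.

Let ε > 0. We seek N > 0 such that t > N implies |(7t - 4)/(5t + 10) − (7/5)| < ε.
(7t - 4)/(5t + 10) − (7/5) = (5(7t - 4) − 7(5t + 10)) / (5(5t + 10)) = -90/(5(5t + 10)).
For t > 0 we have 5t + 10 > 5t, so |(7t - 4)/(5t + 10) − (7/5)| = 90/(5(5t + 10)) < 90/(5·5t) = (18/5)/t.
Thus |(7t - 4)/(5t + 10) − (7/5)| < ε whenever t > (18/5)/ε.
Take N = (18/5)/ε. If t > N then |(7t - 4)/(5t + 10) − (7/5)| < (18/5)/t < ε.

N = (18/5)/ε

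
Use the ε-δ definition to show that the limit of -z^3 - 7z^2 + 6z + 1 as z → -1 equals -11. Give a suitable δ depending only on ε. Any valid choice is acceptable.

Let ε > 0. We want δ > 0 such that 0 < |z + 1| < δ implies |(-z^3 - 7z^2 + 6z + 1) + 11| < ε.
(-z^3 - 7z^2 + 6z + 1) + 11 = -z^3 - 7z^2 + 6z + 12 = (z + 1)(-z^2 - 6z + 12).
So |(-z^3 - 7z^2 + 6z + 1) + 11| = |z + 1|·|-z^2 - 6z + 12|.
Assume first that |z + 1| < 2, so |z| < 3. Then |-z^2 - 6z + 12| ≤ 3^2 + 6·3 + 12 = 39.
Hence |(-z^3 - 7z^2 + 6z + 1) + 11| ≤ 39|z + 1| < ε provided |z + 1| < ε/39.
Take δ = min(2, ε/39). Then 0 < |z + 1| < δ gives both |z + 1| < 2 and |z + 1| < ε/39, so |(-z^3 - 7z^2 + 6z + 1) + 11| < ε.

δ = min(2, ε/39)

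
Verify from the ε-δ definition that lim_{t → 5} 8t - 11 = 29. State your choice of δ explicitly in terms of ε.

Suppose ε > 0. We need δ > 0 so that 0 < |t − 5| < δ implies |(8t - 11) − 29| < ε.
|(8t - 11) − 29| = |8t - 40| = 8|t − 5|.
Thus it suffices that |t − 5| < ε/8.
Take δ = ε/8. If 0 < |t − 5| < δ then |(8t - 11) − 29| = 8|t − 5| < 8·(ε/8) = ε.

δ = ε/8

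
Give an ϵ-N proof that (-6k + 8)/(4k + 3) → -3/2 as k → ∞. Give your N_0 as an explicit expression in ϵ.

N_0 = (25/8)/ϵ

Let ϵ > 0. For k ≥ 1, |(-6k + 8)/(4k + 3) + 3/2| = |50|/(4(4k + 3)) = 50/(4(4k + 3)).
Since 4k + 3 ≥ 4k for k ≥ 1, this is ≤ 50/(4·4k) = (25/8)/k.
So |(-6k + 8)/(4k + 3) + 3/2| < ϵ whenever k > (25/8)/ϵ.
Take N_0 = (25/8)/ϵ. If k > N_0 then |(-6k + 8)/(4k + 3) + 3/2| ≤ (25/8)/k < ϵ.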